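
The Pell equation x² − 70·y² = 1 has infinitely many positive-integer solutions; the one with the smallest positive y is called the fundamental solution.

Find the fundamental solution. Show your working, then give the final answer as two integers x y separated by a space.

251 30

d=70: √d = [8; 2,1,2,1,2,16] (ℓ=6, even), read p_5/q_5
i=0: a=8 ⇒ p=8, q=1
i=1: a=2 ⇒ p=17, q=2
…
i=3: a=2 ⇒ p=67, q=8
i=4: a=1 ⇒ p=92, q=11
i=5: a=2 ⇒ p=251, q=30
(x₁, y₁) = (251, 30);  251² − 70·30² = 1 ✓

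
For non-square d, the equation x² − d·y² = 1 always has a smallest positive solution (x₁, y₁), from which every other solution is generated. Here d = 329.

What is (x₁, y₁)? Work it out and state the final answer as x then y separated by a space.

√329 → a₀=18, period (7,4,2,1,1,4,1,1,2,4,7,36); ℓ=12 even so k=11
k=0  a_k=18  p_k/q_k = 18/1
…
k=4  a_k=1  p_k/q_k = 1705/94
k=5  a_k=1  p_k/q_k = 2884/159
k=6  a_k=4  p_k/q_k = 13241/730
…
k=8  a_k=1  p_k/q_k = 29366/1619
…
k=10  a_k=4  p_k/q_k = 328794/18127
k=11  a_k=7  p_k/q_k = 2376415/131016
fundamental: x₁=2376415, y₁=131016  (since 5647348252225 − 329·17165192256 = 1)

2376415 131016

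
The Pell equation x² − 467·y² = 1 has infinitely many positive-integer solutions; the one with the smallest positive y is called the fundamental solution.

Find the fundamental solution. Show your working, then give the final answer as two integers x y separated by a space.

1625626 75225

d=467: √d = [21; 1,1,1,1,3,…,1,1,42] (ℓ=14, even), read p_13/q_13
a_0=21:  p_0=21·1+0=21,  q_0=21·0+1=1
…
a_4=1:  p_4=1·65+43=108,  q_4=1·3+2=5
…
a_7=21:  p_7=21·1275+389=27164,  q_7=21·59+18=1257
…
a_12=1:  p_12=1·633697+358232=991929,  q_12=1·29324+16577=45901
a_13=1:  p_13=1·991929+633697=1625626,  q_13=1·45901+29324=75225
fundamental: x₁=1625626, y₁=75225  (since 2642659891876 − 467·5658800625 = 1)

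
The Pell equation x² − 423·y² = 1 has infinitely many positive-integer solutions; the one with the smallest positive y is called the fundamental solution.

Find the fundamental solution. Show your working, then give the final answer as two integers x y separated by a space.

√423 = [20; 1,1,3,4,3,1,1,40, …], period ℓ=8 (even) → k=7
k=0  a_k=20  p_k/q_k = 20/1
k=1  a_k=1  p_k/q_k = 21/1
…
k=3  a_k=3  p_k/q_k = 144/7
k=4  a_k=4  p_k/q_k = 617/30
k=5  a_k=3  p_k/q_k = 1995/97
k=6  a_k=1  p_k/q_k = 2612/127
k=7  a_k=1  p_k/q_k = 4607/224
→ (4607, 224).  Check: 4607²=21224449, 423·224²=21224448, difference 1.

4607 224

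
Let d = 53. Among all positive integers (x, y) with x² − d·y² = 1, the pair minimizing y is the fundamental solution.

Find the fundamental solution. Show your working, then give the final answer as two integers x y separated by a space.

√53 → a₀=7, period (3,1,1,3,14); ℓ=5 odd so k=9
a_0=7:  p_0=7·1+0=7,  q_0=7·0+1=1
a_1=3:  p_1=3·7+1=22,  q_1=3·1+0=3
a_2=1:  p_2=1·22+7=29,  q_2=1·3+1=4
a_3=1:  p_3=1·29+22=51,  q_3=1·4+3=7
…
a_6=3:  p_6=3·2599+182=7979,  q_6=3·357+25=1096
a_7=1:  p_7=1·7979+2599=10578,  q_7=1·1096+357=1453
a_8=1:  p_8=1·10578+7979=18557,  q_8=1·1453+1096=2549
a_9=3:  p_9=3·18557+10578=66249,  q_9=3·2549+1453=9100
→ (66249, 9100).  Check: 66249²=4388930001, 53·9100²=4388930000, difference 1.

66249 9100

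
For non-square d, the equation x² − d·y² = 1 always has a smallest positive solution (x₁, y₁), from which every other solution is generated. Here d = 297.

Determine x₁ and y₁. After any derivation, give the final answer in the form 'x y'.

√297 → a₀=17, period (4,3,1,1,2,1,1,3,4,34); ℓ=10 even so k=9
step 0: (17, 1)  from 17·(1,0) + (0,1)
step 1: (69, 4)  from 4·(17,1) + (1,0)
step 2: (224, 13)  from 3·(69,4) + (17,1)
step 3: (293, 17)  from 1·(224,13) + (69,4)
…
step 8: (11357, 659)  from 3·(3171,184) + (1844,107)
step 9: (48599, 2820)  from 4·(11357,659) + (3171,184)
(x₁, y₁) = (48599, 2820);  48599² − 297·2820² = 1 ✓

48599 2820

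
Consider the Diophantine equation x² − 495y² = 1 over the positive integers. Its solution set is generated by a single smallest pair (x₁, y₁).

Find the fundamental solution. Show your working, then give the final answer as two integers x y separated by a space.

√495 → a₀=22, period (4,44); ℓ=2 even so k=1
a_0=22:  p_0=22·1+0=22,  q_0=22·0+1=1
a_1=4:  p_1=4·22+1=89,  q_1=4·1+0=4
(x₁, y₁) = (89, 4);  89² − 495·4² = 1 ✓

89 4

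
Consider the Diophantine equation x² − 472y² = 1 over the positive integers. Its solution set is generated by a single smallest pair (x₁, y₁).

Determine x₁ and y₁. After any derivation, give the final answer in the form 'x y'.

306917 14127

d=472: √d = [21; 1,2,1,1,1,…,2,1,42] (ℓ=14, even), read p_13/q_13
i=0: a=21 ⇒ p=21, q=1
i=1: a=1 ⇒ p=22, q=1
i=2: a=2 ⇒ p=65, q=3
i=3: a=1 ⇒ p=87, q=4
i=4: a=1 ⇒ p=152, q=7
i=5: a=1 ⇒ p=239, q=11
i=6: a=4 ⇒ p=1108, q=51
i=7: a=5 ⇒ p=5779, q=266
i=8: a=4 ⇒ p=24224, q=1115
i=9: a=1 ⇒ p=30003, q=1381
…
i=11: a=1 ⇒ p=84230, q=3877
i=12: a=2 ⇒ p=222687, q=10250
i=13: a=1 ⇒ p=306917, q=14127
→ (306917, 14127).  Check: 306917²=94198044889, 472·14127²=94198044888, difference 1.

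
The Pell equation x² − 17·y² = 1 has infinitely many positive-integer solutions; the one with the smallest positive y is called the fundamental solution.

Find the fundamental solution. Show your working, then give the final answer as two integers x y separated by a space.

33 8

√17 = [4; 8, …], period ℓ=1 (odd) → k=1
a_0=4:  p_0=4·1+0=4,  q_0=4·0+1=1
a_1=8:  p_1=8·4+1=33,  q_1=8·1+0=8
(x₁, y₁) = (33, 8);  33² − 17·8² = 1 ✓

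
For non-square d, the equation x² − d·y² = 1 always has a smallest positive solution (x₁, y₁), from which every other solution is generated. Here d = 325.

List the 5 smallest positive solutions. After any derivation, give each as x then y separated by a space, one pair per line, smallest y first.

√325 = [18; 36, …], period ℓ=1 (odd) → k=1
a_0=18:  p_0=18·1+0=18,  q_0=18·0+1=1
a_1=36:  p_1=36·18+1=649,  q_1=36·1+0=36
(x₁, y₁) = (649, 36);  649² − 325·36² = 1 ✓
(649+36√325)^2 = 842401 + 46728√325
(649+36√325)^3 = 1093435849 + 60652908√325
(649+36√325)^4 = 1419278889601 + 78727427856√325
(649+36√325)^5 = 1842222905266249 + 102188140704180√325

649 36
842401 46728
1093435849 60652908
1419278889601 78727427856
1842222905266249 102188140704180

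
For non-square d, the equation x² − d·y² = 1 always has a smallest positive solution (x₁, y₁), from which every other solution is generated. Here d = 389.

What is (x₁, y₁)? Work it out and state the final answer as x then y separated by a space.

3287049 166660

d=389: √d = [19; 1,2,1,1,1,1,2,1,38] (ℓ=9, odd), read p_17/q_17
a_0=19:  p_0=19·1+0=19,  q_0=19·0+1=1
…
a_4=1:  p_4=1·79+59=138,  q_4=1·4+3=7
…
a_6=1:  p_6=1·217+138=355,  q_6=1·11+7=18
…
a_11=2:  p_11=2·50925+49643=151493,  q_11=2·2582+2517=7681
…
a_13=1:  p_13=1·202418+151493=353911,  q_13=1·10263+7681=17944
…
a_16=2:  p_16=2·910240+556329=2376809,  q_16=2·46151+28207=120509
a_17=1:  p_17=1·2376809+910240=3287049,  q_17=1·120509+46151=166660
fundamental: x₁=3287049, y₁=166660  (since 10804691128401 − 389·27775555600 = 1)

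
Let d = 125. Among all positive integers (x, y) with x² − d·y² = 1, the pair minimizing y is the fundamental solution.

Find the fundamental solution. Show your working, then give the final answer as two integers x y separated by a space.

√125 → a₀=11, period (5,1,1,5,22); ℓ=5 odd so k=9
step 0: (11, 1)  from 11·(1,0) + (0,1)
step 1: (56, 5)  from 5·(11,1) + (1,0)
…
step 3: (123, 11)  from 1·(67,6) + (56,5)
…
step 5: (15127, 1353)  from 22·(682,61) + (123,11)
…
step 8: (167761, 15005)  from 1·(91444,8179) + (76317,6826)
step 9: (930249, 83204)  from 5·(167761,15005) + (91444,8179)
(x₁, y₁) = (930249, 83204);  930249² − 125·83204² = 1 ✓

930249 83204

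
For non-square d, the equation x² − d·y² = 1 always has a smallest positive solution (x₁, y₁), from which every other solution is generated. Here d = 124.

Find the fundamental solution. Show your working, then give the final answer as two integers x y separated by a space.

4620799 414960

d=124: √d = [11; 7,2,1,1,1,…,2,7,22] (ℓ=16, even), read p_15/q_15
k=0  a_k=11  p_k/q_k = 11/1
…
k=3  a_k=1  p_k/q_k = 245/22
…
k=6  a_k=3  p_k/q_k = 2383/214
k=7  a_k=1  p_k/q_k = 3040/273
k=8  a_k=4  p_k/q_k = 14543/1306
…
k=10  a_k=3  p_k/q_k = 67292/6043
…
k=12  a_k=1  p_k/q_k = 152167/13665
…
k=14  a_k=2  p_k/q_k = 626251/56239
k=15  a_k=7  p_k/q_k = 4620799/414960
fundamental: x₁=4620799, y₁=414960  (since 21351783398401 − 124·172191801600 = 1)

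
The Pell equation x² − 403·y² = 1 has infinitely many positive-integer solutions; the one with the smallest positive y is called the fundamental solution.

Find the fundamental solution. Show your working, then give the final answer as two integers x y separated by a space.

669878 33369

√403 → a₀=20, period (13,2,1,3,1,3,1,2,13,40); ℓ=10 even so k=9
a_0=20:  p_0=20·1+0=20,  q_0=20·0+1=1
…
a_2=2:  p_2=2·261+20=542,  q_2=2·13+1=27
…
a_6=3:  p_6=3·3754+2951=14213,  q_6=3·187+147=708
a_7=1:  p_7=1·14213+3754=17967,  q_7=1·708+187=895
a_8=2:  p_8=2·17967+14213=50147,  q_8=2·895+708=2498
a_9=13:  p_9=13·50147+17967=669878,  q_9=13·2498+895=33369
fundamental: x₁=669878, y₁=33369  (since 448736534884 − 403·1113490161 = 1)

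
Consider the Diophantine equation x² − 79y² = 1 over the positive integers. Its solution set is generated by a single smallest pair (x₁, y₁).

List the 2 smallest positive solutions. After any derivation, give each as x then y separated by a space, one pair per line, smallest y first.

[8; 1,7,1,16] for √79; ℓ=4 ⇒ convergent index 3
i=0: a=8 ⇒ p=8, q=1
i=1: a=1 ⇒ p=9, q=1
i=2: a=7 ⇒ p=71, q=8
i=3: a=1 ⇒ p=80, q=9
(x₁, y₁) = (80, 9);  80² − 79·9² = 1 ✓
(80+9√79)^2 = 12799 + 1440√79

80 9
12799 1440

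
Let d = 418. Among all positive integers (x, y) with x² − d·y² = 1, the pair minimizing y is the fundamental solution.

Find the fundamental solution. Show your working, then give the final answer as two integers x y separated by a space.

33857 1656

d=418: √d = [20; 2,4,20,4,2,40] (ℓ=6, even), read p_5/q_5
i=0: a=20 ⇒ p=20, q=1
i=1: a=2 ⇒ p=41, q=2
i=2: a=4 ⇒ p=184, q=9
i=3: a=20 ⇒ p=3721, q=182
i=4: a=4 ⇒ p=15068, q=737
i=5: a=2 ⇒ p=33857, q=1656
→ (33857, 1656).  Check: 33857²=1146296449, 418·1656²=1146296448, difference 1.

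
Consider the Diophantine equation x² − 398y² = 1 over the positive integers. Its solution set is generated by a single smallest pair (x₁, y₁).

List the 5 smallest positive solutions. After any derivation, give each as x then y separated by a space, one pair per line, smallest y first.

399 20
318401 15960
254083599 12736060
202758393601 10163359920
161800944009999 8110348480100

√398 = [19; 1,18,1,38, …], period ℓ=4 (even) → k=3
k=0  a_k=19  p_k/q_k = 19/1
k=1  a_k=1  p_k/q_k = 20/1
k=2  a_k=18  p_k/q_k = 379/19
k=3  a_k=1  p_k/q_k = 399/20
→ (399, 20).  Check: 399²=159201, 398·20²=159200, difference 1.
k=2:  x_2 = 399·399+398·20·20 = 318401,  y_2 = 399·20+20·399 = 15960
k=3:  x_3 = 399·318401+398·20·15960 = 254083599,  y_3 = 399·15960+20·318401 = 12736060
k=4:  x_4 = 399·254083599+398·20·12736060 = 202758393601,  y_4 = 399·12736060+20·254083599 = 10163359920
k=5:  x_5 = 399·202758393601+398·20·10163359920 = 161800944009999,  y_5 = 399·10163359920+20·202758393601 = 8110348480100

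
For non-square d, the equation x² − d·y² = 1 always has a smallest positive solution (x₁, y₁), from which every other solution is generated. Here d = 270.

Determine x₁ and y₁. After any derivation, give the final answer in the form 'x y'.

√270 → a₀=16, period (2,3,6,3,2,32); ℓ=6 even so k=5
k=0  a_k=16  p_k/q_k = 16/1
…
k=2  a_k=3  p_k/q_k = 115/7
k=3  a_k=6  p_k/q_k = 723/44
k=4  a_k=3  p_k/q_k = 2284/139
k=5  a_k=2  p_k/q_k = 5291/322
(x₁, y₁) = (5291, 322);  5291² − 270·322² = 1 ✓

5291 322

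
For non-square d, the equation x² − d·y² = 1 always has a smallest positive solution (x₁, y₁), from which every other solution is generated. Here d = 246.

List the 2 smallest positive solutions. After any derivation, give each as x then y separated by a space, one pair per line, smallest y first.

88805 5662
15772656049 1005627820

√246 → a₀=15, period (1,2,5,1,14,1,5,2,1,30); ℓ=10 even so k=9
i=0: a=15 ⇒ p=15, q=1
i=1: a=1 ⇒ p=16, q=1
…
i=3: a=5 ⇒ p=251, q=16
i=4: a=1 ⇒ p=298, q=19
…
i=7: a=5 ⇒ p=28028, q=1787
i=8: a=2 ⇒ p=60777, q=3875
i=9: a=1 ⇒ p=88805, q=5662
fundamental: x₁=88805, y₁=5662  (since 7886328025 − 246·32058244 = 1)
n=2: (88805,5662)∘(88805,5662) = (88805·88805+246·5662·5662, 88805·5662+5662·88805) = (15772656049,1005627820)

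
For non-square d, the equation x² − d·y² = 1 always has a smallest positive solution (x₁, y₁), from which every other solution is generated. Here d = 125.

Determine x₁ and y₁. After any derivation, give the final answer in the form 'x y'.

930249 83204

d=125: √d = [11; 5,1,1,5,22] (ℓ=5, odd), read p_9/q_9
i=0: a=11 ⇒ p=11, q=1
i=1: a=5 ⇒ p=56, q=5
…
i=5: a=22 ⇒ p=15127, q=1353
…
i=7: a=1 ⇒ p=91444, q=8179
i=8: a=1 ⇒ p=167761, q=15005
i=9: a=5 ⇒ p=930249, q=83204
→ (930249, 83204).  Check: 930249²=865363202001, 125·83204²=865363202000, difference 1.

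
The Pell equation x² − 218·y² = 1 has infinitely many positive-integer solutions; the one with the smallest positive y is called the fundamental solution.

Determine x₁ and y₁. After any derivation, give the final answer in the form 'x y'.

126003 8534

√218 → a₀=14, period (1,3,3,1,28); ℓ=5 odd so k=9
a_0=14:  p_0=14·1+0=14,  q_0=14·0+1=1
…
a_2=3:  p_2=3·15+14=59,  q_2=3·1+1=4
a_3=3:  p_3=3·59+15=192,  q_3=3·4+1=13
a_4=1:  p_4=1·192+59=251,  q_4=1·13+4=17
…
a_8=3:  p_8=3·29633+7471=96370,  q_8=3·2007+506=6527
a_9=1:  p_9=1·96370+29633=126003,  q_9=1·6527+2007=8534
(x₁, y₁) = (126003, 8534);  126003² − 218·8534² = 1 ✓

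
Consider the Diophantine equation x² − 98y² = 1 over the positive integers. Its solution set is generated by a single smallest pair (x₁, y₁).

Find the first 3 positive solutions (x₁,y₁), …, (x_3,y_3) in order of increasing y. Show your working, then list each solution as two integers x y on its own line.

99 10
19601 1980
3880899 392030

d=98: √d = [9; 1,8,1,18] (ℓ=4, even), read p_3/q_3
step 0: (9, 1)  from 9·(1,0) + (0,1)
step 1: (10, 1)  from 1·(9,1) + (1,0)
step 2: (89, 9)  from 8·(10,1) + (9,1)
step 3: (99, 10)  from 1·(89,9) + (10,1)
fundamental: x₁=99, y₁=10  (since 9801 − 98·100 = 1)
n=2: (99,10)∘(99,10) = (99·99+98·10·10, 99·10+10·99) = (19601,1980)
n=3: (19601,1980)∘(99,10) = (99·19601+98·10·1980, 99·1980+10·19601) = (3880899,392030)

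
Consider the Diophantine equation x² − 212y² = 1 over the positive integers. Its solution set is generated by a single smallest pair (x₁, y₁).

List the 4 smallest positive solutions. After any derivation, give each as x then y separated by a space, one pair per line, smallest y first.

66249 4550
8777860001 602865900
1163048894346249 79878526013650
154101652394311440001 10583744939153731800

√212 → a₀=14, period (1,1,3,1,1,…,1,1,28); ℓ=14 even so k=13
i=0: a=14 ⇒ p=14, q=1
…
i=5: a=1 ⇒ p=233, q=16
…
i=7: a=6 ⇒ p=2417, q=166
…
i=9: a=1 ⇒ p=5198, q=357
…
i=12: a=1 ⇒ p=37114, q=2549
i=13: a=1 ⇒ p=66249, q=4550
→ (66249, 4550).  Check: 66249²=4388930001, 212·4550²=4388930000, difference 1.
(x_2, y_2) = (66249·66249 + 212·4550·4550, 66249·4550 + 4550·66249) = (8777860001, 602865900)
(x_3, y_3) = (66249·8777860001 + 212·4550·602865900, 66249·602865900 + 4550·8777860001) = (1163048894346249, 79878526013650)
(x_4, y_4) = (66249·1163048894346249 + 212·4550·79878526013650, 66249·79878526013650 + 4550·1163048894346249) = (154101652394311440001, 10583744939153731800)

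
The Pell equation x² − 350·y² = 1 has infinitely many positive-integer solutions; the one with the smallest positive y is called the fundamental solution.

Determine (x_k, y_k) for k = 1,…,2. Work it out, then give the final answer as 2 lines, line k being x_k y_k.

[18; 1,2,2,2,1,36] for √350; ℓ=6 ⇒ convergent index 5
k=0  a_k=18  p_k/q_k = 18/1
…
k=2  a_k=2  p_k/q_k = 56/3
k=3  a_k=2  p_k/q_k = 131/7
k=4  a_k=2  p_k/q_k = 318/17
k=5  a_k=1  p_k/q_k = 449/24
fundamental: x₁=449, y₁=24  (since 201601 − 350·576 = 1)
(449+24√350)^2 = 403201 + 21552√350

449 24
403201 21552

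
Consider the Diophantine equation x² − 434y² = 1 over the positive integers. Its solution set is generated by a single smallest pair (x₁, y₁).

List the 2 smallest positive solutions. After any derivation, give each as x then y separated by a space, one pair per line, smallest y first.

√434 → a₀=20, period (1,4,1,40); ℓ=4 even so k=3
a_0=20:  p_0=20·1+0=20,  q_0=20·0+1=1
…
a_2=4:  p_2=4·21+20=104,  q_2=4·1+1=5
a_3=1:  p_3=1·104+21=125,  q_3=1·5+1=6
fundamental: x₁=125, y₁=6  (since 15625 − 434·36 = 1)
(125+6√434)^2 = 31249 + 1500√434

125 6
31249 1500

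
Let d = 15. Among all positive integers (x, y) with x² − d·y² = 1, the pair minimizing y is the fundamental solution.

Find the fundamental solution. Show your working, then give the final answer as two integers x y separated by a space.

√15 = [3; 1,6, …], period ℓ=2 (even) → k=1
k=0  a_k=3  p_k/q_k = 3/1
k=1  a_k=1  p_k/q_k = 4/1
fundamental: x₁=4, y₁=1  (since 16 − 15·1 = 1)

4 1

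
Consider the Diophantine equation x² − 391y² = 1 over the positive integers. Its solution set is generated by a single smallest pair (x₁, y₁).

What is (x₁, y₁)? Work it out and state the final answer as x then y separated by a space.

[19; 1,3,2,2,1,…,3,1,38] for √391; ℓ=16 ⇒ convergent index 15
k=0  a_k=19  p_k/q_k = 19/1
k=1  a_k=1  p_k/q_k = 20/1
…
k=3  a_k=2  p_k/q_k = 178/9
k=4  a_k=2  p_k/q_k = 435/22
k=5  a_k=1  p_k/q_k = 613/31
k=6  a_k=1  p_k/q_k = 1048/53
k=7  a_k=2  p_k/q_k = 2709/137
k=8  a_k=19  p_k/q_k = 52519/2656
k=9  a_k=2  p_k/q_k = 107747/5449
k=10  a_k=1  p_k/q_k = 160266/8105
k=11  a_k=1  p_k/q_k = 268013/13554
k=12  a_k=2  p_k/q_k = 696292/35213
k=13  a_k=2  p_k/q_k = 1660597/83980
k=14  a_k=3  p_k/q_k = 5678083/287153
k=15  a_k=1  p_k/q_k = 7338680/371133
fundamental: x₁=7338680, y₁=371133  (since 53856224142400 − 391·137739703689 = 1)

7338680 371133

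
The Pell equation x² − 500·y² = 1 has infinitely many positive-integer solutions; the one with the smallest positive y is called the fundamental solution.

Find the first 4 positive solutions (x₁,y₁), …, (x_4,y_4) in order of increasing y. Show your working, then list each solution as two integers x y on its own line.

930249 41602
1730726404001 77400437796
3220013013190122249 144003359718540806
5990827771012465337616001 267917962749548332043592

√500 → a₀=22, period (2,1,3,2,1,…,1,2,44); ℓ=14 even so k=13
a_0=22:  p_0=22·1+0=22,  q_0=22·0+1=1
a_1=2:  p_1=2·22+1=45,  q_1=2·1+0=2
a_2=1:  p_2=1·45+22=67,  q_2=1·2+1=3
…
a_4=2:  p_4=2·246+67=559,  q_4=2·11+3=25
…
a_6=1:  p_6=1·805+559=1364,  q_6=1·36+25=61
a_7=10:  p_7=10·1364+805=14445,  q_7=10·61+36=646
…
a_9=1:  p_9=1·15809+14445=30254,  q_9=1·707+646=1353
a_10=2:  p_10=2·30254+15809=76317,  q_10=2·1353+707=3413
…
a_12=1:  p_12=1·259205+76317=335522,  q_12=1·11592+3413=15005
a_13=2:  p_13=2·335522+259205=930249,  q_13=2·15005+11592=41602
→ (930249, 41602).  Check: 930249²=865363202001, 500·41602²=865363202000, difference 1.
(x_2, y_2) = (930249·930249 + 500·41602·41602, 930249·41602 + 41602·930249) = (1730726404001, 77400437796)
(x_3, y_3) = (930249·1730726404001 + 500·41602·77400437796, 930249·77400437796 + 41602·1730726404001) = (3220013013190122249, 144003359718540806)
(x_4, y_4) = (930249·3220013013190122249 + 500·41602·144003359718540806, 930249·144003359718540806 + 41602·3220013013190122249) = (5990827771012465337616001, 267917962749548332043592)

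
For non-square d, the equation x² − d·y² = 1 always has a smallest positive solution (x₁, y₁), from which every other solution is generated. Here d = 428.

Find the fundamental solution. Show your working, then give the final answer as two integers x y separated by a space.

[20; 1,2,4,1,5,10,5,1,4,2,1,40] for √428; ℓ=12 ⇒ convergent index 11
k=0  a_k=20  p_k/q_k = 20/1
k=1  a_k=1  p_k/q_k = 21/1
k=2  a_k=2  p_k/q_k = 62/3
…
k=4  a_k=1  p_k/q_k = 331/16
…
k=6  a_k=10  p_k/q_k = 19571/946
k=7  a_k=5  p_k/q_k = 99779/4823
…
k=10  a_k=2  p_k/q_k = 1273708/61567
k=11  a_k=1  p_k/q_k = 1850887/89466
fundamental: x₁=1850887, y₁=89466  (since 3425782686769 − 428·8004165156 = 1)

1850887 89466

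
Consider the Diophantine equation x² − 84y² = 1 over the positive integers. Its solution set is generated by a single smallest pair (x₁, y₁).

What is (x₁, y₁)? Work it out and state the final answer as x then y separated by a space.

55 6

[9; 6,18] for √84; ℓ=2 ⇒ convergent index 1
i=0: a=9 ⇒ p=9, q=1
i=1: a=6 ⇒ p=55, q=6
(x₁, y₁) = (55, 6);  55² − 84·6² = 1 ✓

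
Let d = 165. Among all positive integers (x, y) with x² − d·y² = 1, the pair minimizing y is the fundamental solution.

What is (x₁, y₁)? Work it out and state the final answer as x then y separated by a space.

1079 84

√165 = [12; 1,5,2,5,1,24, …], period ℓ=6 (even) → k=5
step 0: (12, 1)  from 12·(1,0) + (0,1)
step 1: (13, 1)  from 1·(12,1) + (1,0)
step 2: (77, 6)  from 5·(13,1) + (12,1)
step 3: (167, 13)  from 2·(77,6) + (13,1)
step 4: (912, 71)  from 5·(167,13) + (77,6)
step 5: (1079, 84)  from 1·(912,71) + (167,13)
(x₁, y₁) = (1079, 84);  1079² − 165·84² = 1 ✓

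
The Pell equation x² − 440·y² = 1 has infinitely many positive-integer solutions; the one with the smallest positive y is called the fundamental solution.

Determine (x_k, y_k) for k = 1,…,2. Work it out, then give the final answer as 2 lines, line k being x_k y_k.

21 1
881 42

[20; 1,40] for √440; ℓ=2 ⇒ convergent index 1
i=0: a=20 ⇒ p=20, q=1
i=1: a=1 ⇒ p=21, q=1
fundamental: x₁=21, y₁=1  (since 441 − 440·1 = 1)
n=2: (21,1)∘(21,1) = (21·21+440·1·1, 21·1+1·21) = (881,42)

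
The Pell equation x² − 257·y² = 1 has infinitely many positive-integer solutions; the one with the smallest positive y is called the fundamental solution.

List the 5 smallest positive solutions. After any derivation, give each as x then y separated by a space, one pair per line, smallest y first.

d=257: √d = [16; 32] (ℓ=1, odd), read p_1/q_1
i=0: a=16 ⇒ p=16, q=1
i=1: a=32 ⇒ p=513, q=32
→ (513, 32).  Check: 513²=263169, 257·32²=263168, difference 1.
(x_2, y_2) = (513·513 + 257·32·32, 513·32 + 32·513) = (526337, 32832)
(x_3, y_3) = (513·526337 + 257·32·32832, 513·32832 + 32·526337) = (540021249, 33685600)
(x_4, y_4) = (513·540021249 + 257·32·33685600, 513·33685600 + 32·540021249) = (554061275137, 34561392768)
(x_5, y_5) = (513·554061275137 + 257·32·34561392768, 513·34561392768 + 32·554061275137) = (568466328269313, 35459955294368)

513 32
526337 32832
540021249 33685600
554061275137 34561392768
568466328269313 35459955294368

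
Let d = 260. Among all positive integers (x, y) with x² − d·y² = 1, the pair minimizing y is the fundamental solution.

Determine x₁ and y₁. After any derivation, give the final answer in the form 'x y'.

√260 = [16; 8,32, …], period ℓ=2 (even) → k=1
step 0: (16, 1)  from 16·(1,0) + (0,1)
step 1: (129, 8)  from 8·(16,1) + (1,0)
→ (129, 8).  Check: 129²=16641, 260·8²=16640, difference 1.

129 8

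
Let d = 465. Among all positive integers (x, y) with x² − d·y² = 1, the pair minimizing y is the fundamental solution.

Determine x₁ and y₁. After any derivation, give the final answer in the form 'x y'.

√465 = [21; 1,1,3,2,2,2,3,1,1,42, …], period ℓ=10 (even) → k=9
k=0  a_k=21  p_k/q_k = 21/1
k=1  a_k=1  p_k/q_k = 22/1
k=2  a_k=1  p_k/q_k = 43/2
k=3  a_k=3  p_k/q_k = 151/7
k=4  a_k=2  p_k/q_k = 345/16
k=5  a_k=2  p_k/q_k = 841/39
k=6  a_k=2  p_k/q_k = 2027/94
k=7  a_k=3  p_k/q_k = 6922/321
k=8  a_k=1  p_k/q_k = 8949/415
k=9  a_k=1  p_k/q_k = 15871/736
fundamental: x₁=15871, y₁=736  (since 251888641 − 465·541696 = 1)

15871 736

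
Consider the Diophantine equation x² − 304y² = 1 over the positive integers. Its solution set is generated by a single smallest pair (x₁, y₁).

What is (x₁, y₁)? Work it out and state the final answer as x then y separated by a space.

√304 = [17; 2,3,2,1,1,1,1,1,2,3,2,34, …], period ℓ=12 (even) → k=11
k=0  a_k=17  p_k/q_k = 17/1
k=1  a_k=2  p_k/q_k = 35/2
k=2  a_k=3  p_k/q_k = 122/7
…
k=5  a_k=1  p_k/q_k = 680/39
…
k=10  a_k=3  p_k/q_k = 25177/1444
k=11  a_k=2  p_k/q_k = 57799/3315
(x₁, y₁) = (57799, 3315);  57799² − 304·3315² = 1 ✓

57799 3315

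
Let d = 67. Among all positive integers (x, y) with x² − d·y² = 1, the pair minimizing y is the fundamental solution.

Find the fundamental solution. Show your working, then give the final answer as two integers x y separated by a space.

48842 5967

[8; 5,2,1,1,7,1,1,2,5,16] for √67; ℓ=10 ⇒ convergent index 9
a_0=8:  p_0=8·1+0=8,  q_0=8·0+1=1
a_1=5:  p_1=5·8+1=41,  q_1=5·1+0=5
…
a_3=1:  p_3=1·90+41=131,  q_3=1·11+5=16
a_4=1:  p_4=1·131+90=221,  q_4=1·16+11=27
…
a_7=1:  p_7=1·1899+1678=3577,  q_7=1·232+205=437
a_8=2:  p_8=2·3577+1899=9053,  q_8=2·437+232=1106
a_9=5:  p_9=5·9053+3577=48842,  q_9=5·1106+437=5967
→ (48842, 5967).  Check: 48842²=2385540964, 67·5967²=2385540963, difference 1.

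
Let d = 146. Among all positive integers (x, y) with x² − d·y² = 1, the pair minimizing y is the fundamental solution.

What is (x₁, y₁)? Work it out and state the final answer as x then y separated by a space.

145 12

d=146: √d = [12; 12,24] (ℓ=2, even), read p_1/q_1
step 0: (12, 1)  from 12·(1,0) + (0,1)
step 1: (145, 12)  from 12·(12,1) + (1,0)
fundamental: x₁=145, y₁=12  (since 21025 − 146·144 = 1)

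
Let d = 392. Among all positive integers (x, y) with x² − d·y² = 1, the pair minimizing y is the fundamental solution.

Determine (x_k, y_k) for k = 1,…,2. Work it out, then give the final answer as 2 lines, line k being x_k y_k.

[19; 1,3,1,38] for √392; ℓ=4 ⇒ convergent index 3
k=0  a_k=19  p_k/q_k = 19/1
…
k=2  a_k=3  p_k/q_k = 79/4
k=3  a_k=1  p_k/q_k = 99/5
(x₁, y₁) = (99, 5);  99² − 392·5² = 1 ✓
k=2:  x_2 = 99·99+392·5·5 = 19601,  y_2 = 99·5+5·99 = 990

99 5
19601 990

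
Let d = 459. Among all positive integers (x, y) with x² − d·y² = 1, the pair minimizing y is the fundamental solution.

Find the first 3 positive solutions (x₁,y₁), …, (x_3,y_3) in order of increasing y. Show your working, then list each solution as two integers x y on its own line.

499850 23331
499700044999 23324000700
499550134985000450 23317003499766669

[21; 2,2,1,4,21,4,1,2,2,42] for √459; ℓ=10 ⇒ convergent index 9
k=0  a_k=21  p_k/q_k = 21/1
…
k=3  a_k=1  p_k/q_k = 150/7
…
k=8  a_k=2  p_k/q_k = 212079/9899
k=9  a_k=2  p_k/q_k = 499850/23331
(x₁, y₁) = (499850, 23331);  499850² − 459·23331² = 1 ✓
n=2: (499850,23331)∘(499850,23331) = (499850·499850+459·23331·23331, 499850·23331+23331·499850) = (499700044999,23324000700)
n=3: (499700044999,23324000700)∘(499850,23331) = (499850·499700044999+459·23331·23324000700, 499850·23324000700+23331·499700044999) = (499550134985000450,23317003499766669)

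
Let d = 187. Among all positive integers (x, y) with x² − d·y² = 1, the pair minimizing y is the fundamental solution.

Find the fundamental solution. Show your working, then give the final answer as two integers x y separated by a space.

1682 123

√187 = [13; 1,2,13,2,1,26, …], period ℓ=6 (even) → k=5
k=0  a_k=13  p_k/q_k = 13/1
k=1  a_k=1  p_k/q_k = 14/1
k=2  a_k=2  p_k/q_k = 41/3
k=3  a_k=13  p_k/q_k = 547/40
k=4  a_k=2  p_k/q_k = 1135/83
k=5  a_k=1  p_k/q_k = 1682/123
fundamental: x₁=1682, y₁=123  (since 2829124 − 187·15129 = 1)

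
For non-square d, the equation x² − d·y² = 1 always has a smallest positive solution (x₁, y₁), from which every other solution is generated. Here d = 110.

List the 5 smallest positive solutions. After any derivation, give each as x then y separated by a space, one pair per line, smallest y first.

21 2
881 84
36981 3526
1552321 148008
65160501 6212810

d=110: √d = [10; 2,20] (ℓ=2, even), read p_1/q_1
i=0: a=10 ⇒ p=10, q=1
i=1: a=2 ⇒ p=21, q=2
(x₁, y₁) = (21, 2);  21² − 110·2² = 1 ✓
(x_2, y_2) = (21·21 + 110·2·2, 21·2 + 2·21) = (881, 84)
(x_3, y_3) = (21·881 + 110·2·84, 21·84 + 2·881) = (36981, 3526)
(x_4, y_4) = (21·36981 + 110·2·3526, 21·3526 + 2·36981) = (1552321, 148008)
(x_5, y_5) = (21·1552321 + 110·2·148008, 21·148008 + 2·1552321) = (65160501, 6212810)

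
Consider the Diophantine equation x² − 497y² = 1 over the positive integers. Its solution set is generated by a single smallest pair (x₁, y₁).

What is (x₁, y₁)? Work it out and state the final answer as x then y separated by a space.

√497 → a₀=22, period (3,2,2,5,6,5,2,2,3,44); ℓ=10 even so k=9
k=0  a_k=22  p_k/q_k = 22/1
…
k=3  a_k=2  p_k/q_k = 379/17
k=4  a_k=5  p_k/q_k = 2051/92
k=5  a_k=6  p_k/q_k = 12685/569
…
k=7  a_k=2  p_k/q_k = 143637/6443
k=8  a_k=2  p_k/q_k = 352750/15823
k=9  a_k=3  p_k/q_k = 1201887/53912
fundamental: x₁=1201887, y₁=53912  (since 1444532360769 − 497·2906503744 = 1)

1201887 53912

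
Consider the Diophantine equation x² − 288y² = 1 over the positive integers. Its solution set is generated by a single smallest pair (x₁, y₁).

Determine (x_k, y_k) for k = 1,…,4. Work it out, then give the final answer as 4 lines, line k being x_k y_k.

17 1
577 34
19601 1155
665857 39236

[16; 1,32] for √288; ℓ=2 ⇒ convergent index 1
step 0: (16, 1)  from 16·(1,0) + (0,1)
step 1: (17, 1)  from 1·(16,1) + (1,0)
fundamental: x₁=17, y₁=1  (since 289 − 288·1 = 1)
(17+1√288)^2 = 577 + 34√288
(17+1√288)^3 = 19601 + 1155√288
(17+1√288)^4 = 665857 + 39236√288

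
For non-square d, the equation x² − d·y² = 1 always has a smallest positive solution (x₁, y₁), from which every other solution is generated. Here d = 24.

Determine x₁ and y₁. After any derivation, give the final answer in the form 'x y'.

5 1

√24 = [4; 1,8, …], period ℓ=2 (even) → k=1
step 0: (4, 1)  from 4·(1,0) + (0,1)
step 1: (5, 1)  from 1·(4,1) + (1,0)
(x₁, y₁) = (5, 1);  5² − 24·1² = 1 ✓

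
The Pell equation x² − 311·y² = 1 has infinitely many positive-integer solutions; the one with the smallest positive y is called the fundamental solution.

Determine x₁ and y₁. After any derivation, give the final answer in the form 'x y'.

d=311: √d = [17; 1,1,1,2,1,…,1,1,34] (ℓ=16, even), read p_15/q_15
k=0  a_k=17  p_k/q_k = 17/1
…
k=6  a_k=6  p_k/q_k = 1305/74
k=7  a_k=3  p_k/q_k = 4109/233
…
k=11  a_k=1  p_k/q_k = 1594239/90401
…
k=14  a_k=1  p_k/q_k = 10724507/608131
k=15  a_k=1  p_k/q_k = 16883880/957397
fundamental: x₁=16883880, y₁=957397  (since 285065403854400 − 311·916609015609 = 1)

16883880 957397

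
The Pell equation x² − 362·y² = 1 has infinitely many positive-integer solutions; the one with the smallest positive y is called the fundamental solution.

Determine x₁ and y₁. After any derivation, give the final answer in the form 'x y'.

√362 = [19; 38, …], period ℓ=1 (odd) → k=1
a_0=19:  p_0=19·1+0=19,  q_0=19·0+1=1
a_1=38:  p_1=38·19+1=723,  q_1=38·1+0=38
(x₁, y₁) = (723, 38);  723² − 362·38² = 1 ✓

723 38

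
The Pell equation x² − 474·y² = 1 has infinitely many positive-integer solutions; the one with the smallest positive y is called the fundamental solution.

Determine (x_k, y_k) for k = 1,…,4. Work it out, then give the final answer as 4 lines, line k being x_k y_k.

193549 8890
74922430801 3441301220
29002323118011949 1332120819650670
11226741274261267003201 515661305041693754440

[21; 1,3,2,1,1,…,3,1,42] for √474; ℓ=14 ⇒ convergent index 13
a_0=21:  p_0=21·1+0=21,  q_0=21·0+1=1
a_1=1:  p_1=1·21+1=22,  q_1=1·1+0=1
a_2=3:  p_2=3·22+21=87,  q_2=3·1+1=4
…
a_4=1:  p_4=1·196+87=283,  q_4=1·9+4=13
a_5=1:  p_5=1·283+196=479,  q_5=1·13+9=22
a_6=1:  p_6=1·479+283=762,  q_6=1·22+13=35
a_7=6:  p_7=6·762+479=5051,  q_7=6·35+22=232
a_8=1:  p_8=1·5051+762=5813,  q_8=1·232+35=267
…
a_10=1:  p_10=1·10864+5813=16677,  q_10=1·499+267=766
a_11=2:  p_11=2·16677+10864=44218,  q_11=2·766+499=2031
a_12=3:  p_12=3·44218+16677=149331,  q_12=3·2031+766=6859
a_13=1:  p_13=1·149331+44218=193549,  q_13=1·6859+2031=8890
fundamental: x₁=193549, y₁=8890  (since 37461215401 − 474·79032100 = 1)
k=2:  x_2 = 193549·193549+474·8890·8890 = 74922430801,  y_2 = 193549·8890+8890·193549 = 3441301220
k=3:  x_3 = 193549·74922430801+474·8890·3441301220 = 29002323118011949,  y_3 = 193549·3441301220+8890·74922430801 = 1332120819650670
k=4:  x_4 = 193549·29002323118011949+474·8890·1332120819650670 = 11226741274261267003201,  y_4 = 193549·1332120819650670+8890·29002323118011949 = 515661305041693754440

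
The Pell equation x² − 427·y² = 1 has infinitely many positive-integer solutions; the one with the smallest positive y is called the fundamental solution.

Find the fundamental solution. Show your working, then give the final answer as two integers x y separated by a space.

[20; 1,1,1,40] for √427; ℓ=4 ⇒ convergent index 3
k=0  a_k=20  p_k/q_k = 20/1
…
k=2  a_k=1  p_k/q_k = 41/2
k=3  a_k=1  p_k/q_k = 62/3
→ (62, 3).  Check: 62²=3844, 427·3²=3843, difference 1.

62 3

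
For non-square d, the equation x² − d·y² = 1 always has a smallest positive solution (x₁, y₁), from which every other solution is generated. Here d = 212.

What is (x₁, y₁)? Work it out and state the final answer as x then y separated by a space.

√212 → a₀=14, period (1,1,3,1,1,…,1,1,28); ℓ=14 even so k=13
a_0=14:  p_0=14·1+0=14,  q_0=14·0+1=1
a_1=1:  p_1=1·14+1=15,  q_1=1·1+0=1
a_2=1:  p_2=1·15+14=29,  q_2=1·1+1=2
a_3=3:  p_3=3·29+15=102,  q_3=3·2+1=7
a_4=1:  p_4=1·102+29=131,  q_4=1·7+2=9
a_5=1:  p_5=1·131+102=233,  q_5=1·9+7=16
…
a_10=1:  p_10=1·5198+2781=7979,  q_10=1·357+191=548
a_11=3:  p_11=3·7979+5198=29135,  q_11=3·548+357=2001
a_12=1:  p_12=1·29135+7979=37114,  q_12=1·2001+548=2549
a_13=1:  p_13=1·37114+29135=66249,  q_13=1·2549+2001=4550
(x₁, y₁) = (66249, 4550);  66249² − 212·4550² = 1 ✓

66249 4550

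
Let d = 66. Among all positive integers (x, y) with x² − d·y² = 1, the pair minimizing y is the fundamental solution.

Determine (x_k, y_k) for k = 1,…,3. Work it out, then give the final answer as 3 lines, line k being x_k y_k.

√66 → a₀=8, period (8,16); ℓ=2 even so k=1
step 0: (8, 1)  from 8·(1,0) + (0,1)
step 1: (65, 8)  from 8·(8,1) + (1,0)
(x₁, y₁) = (65, 8);  65² − 66·8² = 1 ✓
(65+8√66)^2 = 8449 + 1040√66
(65+8√66)^3 = 1098305 + 135192√66

65 8
8449 1040
1098305 135192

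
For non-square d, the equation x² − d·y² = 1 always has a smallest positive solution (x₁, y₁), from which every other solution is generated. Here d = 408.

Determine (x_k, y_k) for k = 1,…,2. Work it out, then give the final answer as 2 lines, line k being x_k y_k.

√408 → a₀=20, period (5,40); ℓ=2 even so k=1
k=0  a_k=20  p_k/q_k = 20/1
k=1  a_k=5  p_k/q_k = 101/5
(x₁, y₁) = (101, 5);  101² − 408·5² = 1 ✓
k=2:  x_2 = 101·101+408·5·5 = 20401,  y_2 = 101·5+5·101 = 1010

101 5
20401 1010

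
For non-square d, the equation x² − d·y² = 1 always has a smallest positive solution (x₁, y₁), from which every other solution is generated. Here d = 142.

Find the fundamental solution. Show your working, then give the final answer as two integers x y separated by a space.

√142 → a₀=11, period (1,10,1,22); ℓ=4 even so k=3
step 0: (11, 1)  from 11·(1,0) + (0,1)
…
step 2: (131, 11)  from 10·(12,1) + (11,1)
step 3: (143, 12)  from 1·(131,11) + (12,1)
→ (143, 12).  Check: 143²=20449, 142·12²=20448, difference 1.

143 12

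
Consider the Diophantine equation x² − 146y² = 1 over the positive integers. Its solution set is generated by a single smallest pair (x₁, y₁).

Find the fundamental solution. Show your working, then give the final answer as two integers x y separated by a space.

[12; 12,24] for √146; ℓ=2 ⇒ convergent index 1
k=0  a_k=12  p_k/q_k = 12/1
k=1  a_k=12  p_k/q_k = 145/12
→ (145, 12).  Check: 145²=21025, 146·12²=21024, difference 1.

145 12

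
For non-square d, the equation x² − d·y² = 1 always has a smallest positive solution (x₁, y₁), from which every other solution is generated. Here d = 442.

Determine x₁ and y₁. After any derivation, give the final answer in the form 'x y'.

883 42

d=442: √d = [21; 42] (ℓ=1, odd), read p_1/q_1
a_0=21:  p_0=21·1+0=21,  q_0=21·0+1=1
a_1=42:  p_1=42·21+1=883,  q_1=42·1+0=42
fundamental: x₁=883, y₁=42  (since 779689 − 442·1764 = 1)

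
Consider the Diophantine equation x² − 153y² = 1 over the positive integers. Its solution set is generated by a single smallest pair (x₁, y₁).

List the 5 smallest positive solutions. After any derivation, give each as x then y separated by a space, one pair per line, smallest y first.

[12; 2,1,2,2,2,1,2,24] for √153; ℓ=8 ⇒ convergent index 7
a_0=12:  p_0=12·1+0=12,  q_0=12·0+1=1
…
a_6=1:  p_6=1·569+235=804,  q_6=1·46+19=65
a_7=2:  p_7=2·804+569=2177,  q_7=2·65+46=176
→ (2177, 176).  Check: 2177²=4739329, 153·176²=4739328, difference 1.
(x_2, y_2) = (2177·2177 + 153·176·176, 2177·176 + 176·2177) = (9478657, 766304)
(x_3, y_3) = (2177·9478657 + 153·176·766304, 2177·766304 + 176·9478657) = (41270070401, 3336487440)
(x_4, y_4) = (2177·41270070401 + 153·176·3336487440, 2177·3336487440 + 176·41270070401) = (179689877047297, 14527065547456)
(x_5, y_5) = (2177·179689877047297 + 153·176·14527065547456, 2177·14527065547456 + 176·179689877047297) = (782369683393860737, 63250840057135984)

2177 176
9478657 766304
41270070401 3336487440
179689877047297 14527065547456
782369683393860737 63250840057135984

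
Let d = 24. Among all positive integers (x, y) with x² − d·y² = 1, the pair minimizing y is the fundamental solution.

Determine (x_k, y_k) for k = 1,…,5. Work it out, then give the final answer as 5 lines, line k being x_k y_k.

d=24: √d = [4; 1,8] (ℓ=2, even), read p_1/q_1
k=0  a_k=4  p_k/q_k = 4/1
k=1  a_k=1  p_k/q_k = 5/1
(x₁, y₁) = (5, 1);  5² − 24·1² = 1 ✓
(5+1√24)^2 = 49 + 10√24
(5+1√24)^3 = 485 + 99√24
(5+1√24)^4 = 4801 + 980√24
(5+1√24)^5 = 47525 + 9701√24

5 1
49 10
485 99
4801 980
47525 9701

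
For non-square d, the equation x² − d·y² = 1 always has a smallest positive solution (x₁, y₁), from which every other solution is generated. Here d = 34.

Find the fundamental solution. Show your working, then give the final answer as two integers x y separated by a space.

d=34: √d = [5; 1,4,1,10] (ℓ=4, even), read p_3/q_3
a_0=5:  p_0=5·1+0=5,  q_0=5·0+1=1
…
a_2=4:  p_2=4·6+5=29,  q_2=4·1+1=5
a_3=1:  p_3=1·29+6=35,  q_3=1·5+1=6
(x₁, y₁) = (35, 6);  35² − 34·6² = 1 ✓

35 6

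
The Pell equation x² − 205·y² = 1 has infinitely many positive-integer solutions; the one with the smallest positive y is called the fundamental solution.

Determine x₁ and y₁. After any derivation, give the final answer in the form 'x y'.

39689 2772

√205 = [14; 3,6,1,4,1,6,3,28, …], period ℓ=8 (even) → k=7
a_0=14:  p_0=14·1+0=14,  q_0=14·0+1=1
a_1=3:  p_1=3·14+1=43,  q_1=3·1+0=3
…
a_3=1:  p_3=1·272+43=315,  q_3=1·19+3=22
a_4=4:  p_4=4·315+272=1532,  q_4=4·22+19=107
a_5=1:  p_5=1·1532+315=1847,  q_5=1·107+22=129
a_6=6:  p_6=6·1847+1532=12614,  q_6=6·129+107=881
a_7=3:  p_7=3·12614+1847=39689,  q_7=3·881+129=2772
fundamental: x₁=39689, y₁=2772  (since 1575216721 − 205·7683984 = 1)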